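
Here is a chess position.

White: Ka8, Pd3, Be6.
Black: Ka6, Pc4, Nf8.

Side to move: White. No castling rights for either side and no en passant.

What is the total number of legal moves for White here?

White to move; king on a8.
In check: no.
Legal moves: Kb8, Bg8, Bc8+, Bf7, Bd7, Bf5, Bd5, Bg4, Bxc4+, Bh3, dxc4, d4.
Count: 12.

12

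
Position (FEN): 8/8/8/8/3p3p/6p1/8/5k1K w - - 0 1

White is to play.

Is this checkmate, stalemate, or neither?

White to move; white king on h1.
In check: no.
King squares — g1: attacked by Kf1; g2: attacked by Kf1; h2: attacked by Pg3.
Legal moves for White: none.
Not in check and no legal moves → stalemate.

stalemate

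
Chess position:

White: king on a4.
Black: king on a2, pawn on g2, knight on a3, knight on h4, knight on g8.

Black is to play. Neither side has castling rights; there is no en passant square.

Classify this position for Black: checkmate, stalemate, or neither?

Black to move; black king on a2.
In check: no.
Legal moves for Black: Ne7, Nh6, Nf6, Ng6, Nf5, Nf3, Nb5, Nc4, Nc2, Nb1, Kb2, Kb1, Ka1, g1=Q, g1=R, g1=B, g1=N.
Black has 17 legal moves and is not in check → neither.

neither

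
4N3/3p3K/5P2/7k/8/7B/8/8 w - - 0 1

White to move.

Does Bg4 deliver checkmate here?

no

After Bg4: black king on h5; in check: yes, from the white bishop on g4.
Black has 3 legal replies: Kg5, Kh4, Kxg4.
In check but a legal move exists → not checkmate.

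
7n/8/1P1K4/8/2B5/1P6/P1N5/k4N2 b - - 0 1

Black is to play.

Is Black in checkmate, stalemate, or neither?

Black to move; black king on a1.
In check: yes, from the white knight on c2.
Legal moves for Black: Kb2, Kxa2, Kb1.
Black is in check but has 3 legal moves → neither.

neither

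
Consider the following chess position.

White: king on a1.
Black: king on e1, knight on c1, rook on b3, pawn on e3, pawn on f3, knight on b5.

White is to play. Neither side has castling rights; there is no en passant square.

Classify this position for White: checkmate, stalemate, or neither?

stalemate

White to move; white king on a1.
In check: no.
King squares — b1: attacked by Rb3; a2: attacked by Nc1; b2: attacked by Rb3.
Legal moves for White: none.
Not in check and no legal moves → stalemate.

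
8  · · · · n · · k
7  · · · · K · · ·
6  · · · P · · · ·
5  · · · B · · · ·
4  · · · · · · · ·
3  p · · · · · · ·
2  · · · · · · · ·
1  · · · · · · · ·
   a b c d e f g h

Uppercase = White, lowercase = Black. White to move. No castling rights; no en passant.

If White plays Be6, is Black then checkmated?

After Be6: black king on h8; in check: no.
Black is not in check, so this cannot be checkmate.

no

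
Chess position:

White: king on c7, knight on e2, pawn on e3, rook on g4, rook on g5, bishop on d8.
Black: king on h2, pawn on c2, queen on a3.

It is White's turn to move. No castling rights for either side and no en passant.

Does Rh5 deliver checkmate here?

After Rh5: black king on h2; in check: yes, from the white rook on h5.
King squares — g1: attacked by Ne2; h1: attacked by Rh5; g2: attacked by Rg4; g3: attacked by Ne2; h3: attacked by Rh5.
Black has no legal moves → checkmate.

yes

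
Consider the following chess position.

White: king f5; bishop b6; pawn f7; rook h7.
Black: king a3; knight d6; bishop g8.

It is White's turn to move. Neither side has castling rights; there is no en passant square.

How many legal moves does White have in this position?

7

White to move; king on f5.
In check: yes, from the black knight on d6.
Legal moves: Kg6, Kf6, Ke6, Kg5, Ke5, Kg4, Kf4.
Count: 7.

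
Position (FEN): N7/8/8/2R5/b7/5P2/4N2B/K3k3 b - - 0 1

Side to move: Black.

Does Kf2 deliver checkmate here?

no

After Kf2: white king on a1; in check: no.
White is not in check, so this cannot be checkmate.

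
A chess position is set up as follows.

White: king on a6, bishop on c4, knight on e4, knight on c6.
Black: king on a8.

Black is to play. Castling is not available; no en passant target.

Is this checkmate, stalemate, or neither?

stalemate

Black to move; black king on a8.
In check: no.
King squares — a7: attacked by Ka6; b7: attacked by Ka6; b8: attacked by Nc6.
Legal moves for Black: none.
Not in check and no legal moves → stalemate.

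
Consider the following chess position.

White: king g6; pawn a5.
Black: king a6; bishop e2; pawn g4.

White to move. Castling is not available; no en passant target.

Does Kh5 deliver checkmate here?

no

After Kh5: black king on a6; in check: no.
Black is not in check, so this cannot be checkmate.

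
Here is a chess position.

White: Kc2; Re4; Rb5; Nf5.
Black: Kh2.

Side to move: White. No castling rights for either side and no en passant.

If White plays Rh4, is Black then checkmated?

After Rh4: black king on h2; in check: yes, from the white rook on h4.
Black has 2 legal replies: Kg2, Kg1.
In check but a legal move exists → not checkmate.

no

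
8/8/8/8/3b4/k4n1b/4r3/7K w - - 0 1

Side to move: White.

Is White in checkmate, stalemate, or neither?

stalemate

White to move; white king on h1.
In check: no.
King squares — g1: attacked by Nf3; g2: attacked by Re2; h2: attacked by Re2.
Legal moves for White: none.
Not in check and no legal moves → stalemate.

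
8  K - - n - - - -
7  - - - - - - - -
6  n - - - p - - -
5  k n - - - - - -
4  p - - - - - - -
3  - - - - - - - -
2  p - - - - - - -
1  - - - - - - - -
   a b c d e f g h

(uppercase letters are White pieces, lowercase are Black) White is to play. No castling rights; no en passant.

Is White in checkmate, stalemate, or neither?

White to move; white king on a8.
In check: no.
King squares — a7: attacked by Nb5; b7: attacked by Nd8; b8: attacked by Na6.
Legal moves for White: none.
Not in check and no legal moves → stalemate.

stalemate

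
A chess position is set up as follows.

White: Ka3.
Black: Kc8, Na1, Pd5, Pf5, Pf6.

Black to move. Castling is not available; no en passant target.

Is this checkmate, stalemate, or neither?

neither

Black to move; black king on c8.
In check: no.
Legal moves for Black: Kd8, Kb8, Kd7, Kc7, Kb7, Nb3, Nc2+, f4, d4.
Black has 9 legal moves and is not in check → neither.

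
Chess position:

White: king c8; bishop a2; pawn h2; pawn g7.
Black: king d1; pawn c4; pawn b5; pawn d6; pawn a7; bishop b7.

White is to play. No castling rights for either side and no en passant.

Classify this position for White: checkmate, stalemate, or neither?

neither

White to move; white king on c8.
In check: yes, from the black bishop on b7.
King squares — b7: available; c7: available; d7: available; b8: available; d8: available.
Legal moves for White: Kd8, Kb8, Kd7, Kc7, Kxb7.
White is in check but has 5 legal moves → neither.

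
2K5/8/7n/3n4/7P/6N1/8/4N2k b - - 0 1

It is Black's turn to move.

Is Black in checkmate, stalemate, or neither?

Black to move; black king on h1.
In check: yes, from the white knight on g3.
King squares — g1: available; g2: attacked by Ne1; h2: available.
Legal moves for Black: Kh2, Kg1.
Black is in check but has 2 legal moves → neither.

neither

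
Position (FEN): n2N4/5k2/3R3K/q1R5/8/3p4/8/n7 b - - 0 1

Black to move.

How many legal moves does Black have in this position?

5

Black to move; king on f7.
In check: yes, from the white knight on d8.
Legal moves: Kg8, Kf8, Ke8, Ke7, Qxd8.
Count: 5.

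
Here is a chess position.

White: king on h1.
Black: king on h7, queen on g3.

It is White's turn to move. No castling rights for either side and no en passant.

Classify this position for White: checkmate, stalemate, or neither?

White to move; white king on h1.
In check: no.
King squares — g1: attacked by Qg3; g2: attacked by Qg3; h2: attacked by Qg3.
Legal moves for White: none.
Not in check and no legal moves → stalemate.

stalemate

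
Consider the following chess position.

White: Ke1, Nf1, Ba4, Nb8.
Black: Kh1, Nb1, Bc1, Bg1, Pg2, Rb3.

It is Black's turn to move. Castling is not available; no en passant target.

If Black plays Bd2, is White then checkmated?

no

After Bd2: white king on e1; in check: yes, from the black bishop on d2.
White has 3 legal replies: Ke2, Kd1, Nxd2.
In check but a legal move exists → not checkmate.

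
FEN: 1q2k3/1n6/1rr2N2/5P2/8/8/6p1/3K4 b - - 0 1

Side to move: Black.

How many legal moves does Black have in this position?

5

Black to move; king on e8.
In check: yes, from the white knight on f6.
Legal moves: Kf8, Kd8, Kf7, Ke7, Rxf6.
Count: 5.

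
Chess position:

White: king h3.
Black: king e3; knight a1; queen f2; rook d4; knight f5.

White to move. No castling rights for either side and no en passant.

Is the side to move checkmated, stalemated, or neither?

White to move; white king on h3.
In check: no.
King squares — g2: attacked by Qf2; h2: attacked by Qf2; g3: attacked by Qf2; g4: attacked by Rd4; h4: attacked by Qf2.
Legal moves for White: none.
Not in check and no legal moves → stalemate.

stalemate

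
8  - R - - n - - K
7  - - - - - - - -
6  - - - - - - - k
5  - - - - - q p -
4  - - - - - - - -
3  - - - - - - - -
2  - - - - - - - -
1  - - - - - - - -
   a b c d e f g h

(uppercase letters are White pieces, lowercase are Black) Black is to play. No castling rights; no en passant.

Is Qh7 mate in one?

yes

After Qh7: white king on h8; in check: yes, from the black queen on h7.
King squares — g7: attacked by Kh6; h7: attacked by Kh6; g8: attacked by Qh7.
White has no legal moves → checkmate.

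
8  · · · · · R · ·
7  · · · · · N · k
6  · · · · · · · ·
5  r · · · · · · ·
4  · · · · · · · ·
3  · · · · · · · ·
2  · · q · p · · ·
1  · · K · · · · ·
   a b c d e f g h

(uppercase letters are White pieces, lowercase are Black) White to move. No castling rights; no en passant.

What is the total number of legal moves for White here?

1

White to move; king on c1.
In check: yes, from the black queen on c2.
Legal moves: Kxc2.
Count: 1.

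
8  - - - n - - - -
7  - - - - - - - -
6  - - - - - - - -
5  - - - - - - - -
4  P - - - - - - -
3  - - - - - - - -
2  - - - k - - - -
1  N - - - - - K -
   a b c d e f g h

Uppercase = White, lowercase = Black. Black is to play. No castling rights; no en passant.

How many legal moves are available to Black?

Black to move; king on d2.
In check: no.
Legal moves: Nf7, Nb7, Ne6, Nc6, Ke3, Kd3, Kc3, Ke2, Ke1, Kd1, Kc1.
Count: 11.

11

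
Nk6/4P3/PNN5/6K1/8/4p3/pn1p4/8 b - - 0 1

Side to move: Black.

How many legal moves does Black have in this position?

Black to move; king on b8.
In check: yes, from the white knight on c6.
Legal moves: none.
Count: 0.

0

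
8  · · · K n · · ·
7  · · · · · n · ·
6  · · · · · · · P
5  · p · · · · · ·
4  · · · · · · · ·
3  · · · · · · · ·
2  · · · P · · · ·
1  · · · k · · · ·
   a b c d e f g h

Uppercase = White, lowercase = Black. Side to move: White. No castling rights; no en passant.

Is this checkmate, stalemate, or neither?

neither

White to move; white king on d8.
In check: yes, from the black knight on f7.
King squares — c7: attacked by Ne8; d7: available; e7: available; c8: available; e8: available.
Legal moves for White: Kxe8, Kc8, Ke7, Kd7.
White is in check but has 4 legal moves → neither.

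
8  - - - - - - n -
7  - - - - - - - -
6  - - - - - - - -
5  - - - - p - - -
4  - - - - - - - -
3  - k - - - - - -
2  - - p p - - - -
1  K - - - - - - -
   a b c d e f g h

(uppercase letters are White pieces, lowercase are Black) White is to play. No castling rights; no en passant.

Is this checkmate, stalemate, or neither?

stalemate

White to move; white king on a1.
In check: no.
King squares — b1: attacked by Pc2; a2: attacked by Kb3; b2: attacked by Kb3.
Legal moves for White: none.
Not in check and no legal moves → stalemate.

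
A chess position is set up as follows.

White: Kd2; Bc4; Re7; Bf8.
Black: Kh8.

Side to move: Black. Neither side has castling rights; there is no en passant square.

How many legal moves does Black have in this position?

0

Black to move; king on h8.
In check: no.
Legal moves: none.
Count: 0.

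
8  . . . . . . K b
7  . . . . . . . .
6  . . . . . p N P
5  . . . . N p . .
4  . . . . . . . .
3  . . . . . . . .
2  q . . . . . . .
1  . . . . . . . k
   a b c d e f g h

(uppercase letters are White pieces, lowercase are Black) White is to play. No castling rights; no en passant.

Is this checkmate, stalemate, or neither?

neither

White to move; white king on g8.
In check: yes, from the black queen on a2.
King squares — f7: attacked by Qa2; g7: attacked by Bh8; h7: available; f8: available; h8: available.
Legal moves for White: Kxh8, Kf8, Kh7, Nf7, Nc4.
White is in check but has 5 legal moves → neither.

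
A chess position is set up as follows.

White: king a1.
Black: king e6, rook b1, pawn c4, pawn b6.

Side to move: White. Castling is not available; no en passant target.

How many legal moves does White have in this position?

White to move; king on a1.
In check: yes, from the black rook on b1.
Legal moves: Ka2, Kxb1.
Count: 2.

2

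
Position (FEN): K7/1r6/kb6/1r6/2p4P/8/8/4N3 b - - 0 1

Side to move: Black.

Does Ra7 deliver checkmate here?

After Ra7: white king on a8; in check: yes, from the black rook on a7.
White has 1 legal reply: Kb8.
In check but a legal move exists → not checkmate.

no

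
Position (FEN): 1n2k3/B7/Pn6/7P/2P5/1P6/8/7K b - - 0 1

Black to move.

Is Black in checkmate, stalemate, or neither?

Black to move; black king on e8.
In check: no.
Legal moves for Black: Kf8, Kd8, Kf7, Ke7, Kd7, N8d7, Nc6, Nxa6, Nc8, Na8, N6d7, Nd5, Nxc4, Na4.
Black has 14 legal moves and is not in check → neither.

neither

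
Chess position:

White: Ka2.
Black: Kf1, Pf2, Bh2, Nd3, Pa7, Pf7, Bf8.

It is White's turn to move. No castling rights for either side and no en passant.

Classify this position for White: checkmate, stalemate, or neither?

neither

White to move; white king on a2.
In check: no.
Legal moves for White: Kb3, Kb1, Ka1.
White has 3 legal moves and is not in check → neither.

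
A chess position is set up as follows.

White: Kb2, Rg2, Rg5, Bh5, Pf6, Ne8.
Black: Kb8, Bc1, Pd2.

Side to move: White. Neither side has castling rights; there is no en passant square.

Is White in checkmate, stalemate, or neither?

White to move; white king on b2.
In check: yes, from the black bishop on c1.
King squares — a1: available; b1: available; c1: attacked by Pd2; a2: available; c2: available; a3: attacked by Bc1; b3: available; c3: available.
Legal moves for White: Kc3, Kb3, Kc2, Ka2, Kb1, Ka1.
White is in check but has 6 legal moves → neither.

neither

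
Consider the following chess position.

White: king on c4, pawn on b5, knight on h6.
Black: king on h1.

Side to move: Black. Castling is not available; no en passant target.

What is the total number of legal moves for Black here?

3

Black to move; king on h1.
In check: no.
Legal moves: Kh2, Kg2, Kg1.
Count: 3.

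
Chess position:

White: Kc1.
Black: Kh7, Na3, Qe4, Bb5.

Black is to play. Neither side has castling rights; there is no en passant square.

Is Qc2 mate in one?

After Qc2: white king on c1; in check: yes, from the black queen on c2.
King squares — b1: attacked by Qc2; d1: attacked by Qc2; b2: attacked by Qc2; c2: attacked by Na3; d2: attacked by Qc2.
White has no legal moves → checkmate.

yes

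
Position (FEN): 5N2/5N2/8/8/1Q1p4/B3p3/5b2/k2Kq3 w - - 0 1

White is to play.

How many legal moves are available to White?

2

White to move; king on d1.
In check: yes, from the black queen on e1.
Legal moves: Kc2, Qxe1.
Count: 2.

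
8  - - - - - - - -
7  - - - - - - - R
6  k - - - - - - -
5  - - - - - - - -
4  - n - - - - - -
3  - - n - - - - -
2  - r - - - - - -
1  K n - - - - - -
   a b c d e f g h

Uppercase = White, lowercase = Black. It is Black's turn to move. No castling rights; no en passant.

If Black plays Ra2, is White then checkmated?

After Ra2: white king on a1; in check: yes, from the black rook on a2.
King squares — b1: attacked by Nc3; a2: attacked by Nc3; b2: attacked by Ra2.
White has no legal moves → checkmate.

yes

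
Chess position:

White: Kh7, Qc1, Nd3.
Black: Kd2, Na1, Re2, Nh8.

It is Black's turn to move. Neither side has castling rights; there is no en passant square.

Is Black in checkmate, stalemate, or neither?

neither

Black to move; black king on d2.
In check: yes, from the white queen on c1.
Legal moves for Black: Kxd3.
Black is in check but has 1 legal move → neither.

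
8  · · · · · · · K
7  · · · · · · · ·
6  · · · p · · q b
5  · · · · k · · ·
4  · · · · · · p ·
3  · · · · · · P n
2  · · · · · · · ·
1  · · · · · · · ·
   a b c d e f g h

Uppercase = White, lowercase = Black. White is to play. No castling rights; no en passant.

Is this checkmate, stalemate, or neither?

stalemate

White to move; white king on h8.
In check: no.
King squares — g7: attacked by Qg6; h7: attacked by Qg6; g8: attacked by Qg6.
Legal moves for White: none.
Not in check and no legal moves → stalemate.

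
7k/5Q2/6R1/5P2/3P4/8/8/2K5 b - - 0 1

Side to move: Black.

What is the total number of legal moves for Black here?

0

Black to move; king on h8.
In check: no.
Legal moves: none.
Count: 0.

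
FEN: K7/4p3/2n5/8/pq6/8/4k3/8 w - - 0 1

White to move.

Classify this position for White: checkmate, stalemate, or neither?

White to move; white king on a8.
In check: no.
King squares — a7: attacked by Nc6; b7: attacked by Qb4; b8: attacked by Qb4.
Legal moves for White: none.
Not in check and no legal moves → stalemate.

stalemate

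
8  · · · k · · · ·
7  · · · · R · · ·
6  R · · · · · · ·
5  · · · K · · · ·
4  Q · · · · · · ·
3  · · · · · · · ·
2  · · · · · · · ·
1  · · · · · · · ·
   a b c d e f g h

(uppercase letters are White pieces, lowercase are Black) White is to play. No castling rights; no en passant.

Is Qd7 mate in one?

After Qd7: black king on d8; in check: yes, from the white queen on d7.
King squares — c7: attacked by Qd7; d7: attacked by Re7; e7: attacked by Qd7; c8: attacked by Qd7; e8: attacked by Qd7.
Black has no legal moves → checkmate.

yes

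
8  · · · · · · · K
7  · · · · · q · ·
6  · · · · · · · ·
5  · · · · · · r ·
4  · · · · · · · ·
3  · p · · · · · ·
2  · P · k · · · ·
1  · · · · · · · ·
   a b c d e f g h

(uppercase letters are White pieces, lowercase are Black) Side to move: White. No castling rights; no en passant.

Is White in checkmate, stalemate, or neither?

White to move; white king on h8.
In check: no.
King squares — g7: attacked by Rg5; h7: attacked by Qf7; g8: attacked by Rg5.
Legal moves for White: none.
Not in check and no legal moves → stalemate.

stalemate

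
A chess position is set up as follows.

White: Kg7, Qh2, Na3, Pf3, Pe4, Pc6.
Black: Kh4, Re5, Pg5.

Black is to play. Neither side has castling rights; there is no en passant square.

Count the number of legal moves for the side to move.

Black to move; king on h4.
In check: yes, from the white queen on h2.
Legal moves: none.
Count: 0.

0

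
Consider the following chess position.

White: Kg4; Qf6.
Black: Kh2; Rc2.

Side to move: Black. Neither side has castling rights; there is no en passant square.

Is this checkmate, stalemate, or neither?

Black to move; black king on h2.
In check: no.
Legal moves for Black: Kg2, Kh1, Kg1, Rc8, Rc7, Rc6, Rc5, Rc4+, Rc3, Rg2+, Rf2, Re2, Rd2, Rb2, Ra2, Rc1.
Black has 16 legal moves and is not in check → neither.

neither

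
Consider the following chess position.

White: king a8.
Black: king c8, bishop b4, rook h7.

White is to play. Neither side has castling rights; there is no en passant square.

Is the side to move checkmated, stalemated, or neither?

White to move; white king on a8.
In check: no.
King squares — a7: attacked by Rh7; b7: attacked by Rh7; b8: attacked by Kc8.
Legal moves for White: none.
Not in check and no legal moves → stalemate.

stalemate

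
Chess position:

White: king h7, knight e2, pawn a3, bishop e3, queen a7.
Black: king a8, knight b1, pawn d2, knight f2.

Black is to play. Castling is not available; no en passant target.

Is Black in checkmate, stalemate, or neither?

Black to move; black king on a8.
In check: yes, from the white queen on a7.
King squares — a7: attacked by Be3; b7: attacked by Qa7; b8: attacked by Qa7.
Legal moves for Black: none.
In check with no legal moves → checkmate.

checkmate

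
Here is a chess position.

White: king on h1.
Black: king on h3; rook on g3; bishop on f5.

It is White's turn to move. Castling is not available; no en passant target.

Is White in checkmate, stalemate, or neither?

stalemate

White to move; white king on h1.
In check: no.
King squares — g1: attacked by Rg3; g2: attacked by Rg3; h2: attacked by Kh3.
Legal moves for White: none.
Not in check and no legal moves → stalemate.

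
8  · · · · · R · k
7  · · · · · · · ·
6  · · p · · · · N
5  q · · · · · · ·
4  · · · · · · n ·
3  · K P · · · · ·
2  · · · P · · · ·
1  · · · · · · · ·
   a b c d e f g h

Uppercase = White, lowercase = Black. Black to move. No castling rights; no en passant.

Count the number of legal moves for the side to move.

2

Black to move; king on h8.
In check: yes, from the white rook on f8.
Legal moves: Kh7, Kg7.
Count: 2.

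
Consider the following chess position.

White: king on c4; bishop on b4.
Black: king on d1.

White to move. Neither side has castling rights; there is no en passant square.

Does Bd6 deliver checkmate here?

no

After Bd6: black king on d1; in check: no.
Black is not in check, so this cannot be checkmate.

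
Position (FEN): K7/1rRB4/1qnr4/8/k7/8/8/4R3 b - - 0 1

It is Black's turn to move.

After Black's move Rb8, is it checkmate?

After Rb8: white king on a8; in check: yes, from the black rook on b8.
King squares — a7: attacked by Qb6; b7: attacked by Qb6; b8: attacked by Qb6.
White has no legal moves → checkmate.

yes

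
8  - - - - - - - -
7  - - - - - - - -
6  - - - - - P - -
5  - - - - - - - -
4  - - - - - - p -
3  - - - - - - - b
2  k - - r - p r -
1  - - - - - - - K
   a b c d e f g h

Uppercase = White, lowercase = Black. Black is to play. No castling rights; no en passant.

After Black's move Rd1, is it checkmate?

After Rd1: white king on h1; in check: yes, from the black rook on d1.
King squares — g1: attacked by Rd1; g2: attacked by Bh3; h2: attacked by Rg2.
White has no legal moves → checkmate.

yes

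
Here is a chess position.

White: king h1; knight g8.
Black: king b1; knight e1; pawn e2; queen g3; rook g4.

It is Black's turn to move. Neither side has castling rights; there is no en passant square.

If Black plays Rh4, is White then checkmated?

yes

After Rh4: white king on h1; in check: yes, from the black rook on h4.
King squares — g1: attacked by Qg3; g2: attacked by Ne1; h2: attacked by Qg3.
White has no legal moves → checkmate.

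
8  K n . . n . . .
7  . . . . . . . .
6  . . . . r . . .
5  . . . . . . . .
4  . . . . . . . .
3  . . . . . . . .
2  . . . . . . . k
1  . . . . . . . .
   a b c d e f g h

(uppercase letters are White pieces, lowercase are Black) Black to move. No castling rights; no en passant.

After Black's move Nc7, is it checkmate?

no

After Nc7: white king on a8; in check: yes, from the black knight on c7.
White has 3 legal replies: Kxb8, Kb7, Ka7.
In check but a legal move exists → not checkmate.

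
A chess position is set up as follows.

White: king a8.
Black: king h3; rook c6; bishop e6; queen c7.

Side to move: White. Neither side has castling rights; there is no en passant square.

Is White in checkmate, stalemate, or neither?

White to move; white king on a8.
In check: no.
King squares — a7: attacked by Qc7; b7: attacked by Qc7; b8: attacked by Qc7.
Legal moves for White: none.
Not in check and no legal moves → stalemate.

stalemate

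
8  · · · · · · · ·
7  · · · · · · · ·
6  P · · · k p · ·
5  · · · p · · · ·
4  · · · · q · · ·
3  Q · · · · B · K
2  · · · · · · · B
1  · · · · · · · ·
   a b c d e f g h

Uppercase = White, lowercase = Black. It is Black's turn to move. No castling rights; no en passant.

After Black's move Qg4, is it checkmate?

After Qg4: white king on h3; in check: yes, from the black queen on g4.
White has 2 legal replies: Kxg4, Bxg4+.
In check but a legal move exists → not checkmate.

no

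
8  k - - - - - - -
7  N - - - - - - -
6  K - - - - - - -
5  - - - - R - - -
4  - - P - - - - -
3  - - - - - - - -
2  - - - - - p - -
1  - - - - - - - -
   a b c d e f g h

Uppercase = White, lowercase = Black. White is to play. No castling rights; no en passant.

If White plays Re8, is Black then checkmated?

yes

After Re8: black king on a8; in check: yes, from the white rook on e8.
King squares — a7: attacked by Ka6; b7: attacked by Ka6; b8: attacked by Re8.
Black has no legal moves → checkmate.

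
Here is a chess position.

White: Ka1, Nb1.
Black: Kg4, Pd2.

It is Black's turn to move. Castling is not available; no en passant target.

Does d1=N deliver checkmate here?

no

After d1=N: white king on a1; in check: no.
White is not in check, so this cannot be checkmate.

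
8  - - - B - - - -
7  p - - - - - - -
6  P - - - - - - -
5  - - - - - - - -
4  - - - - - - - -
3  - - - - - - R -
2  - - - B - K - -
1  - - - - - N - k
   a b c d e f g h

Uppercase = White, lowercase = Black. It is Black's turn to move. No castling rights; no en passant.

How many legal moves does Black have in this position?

Black to move; king on h1.
In check: no.
Legal moves: none.
Count: 0.

0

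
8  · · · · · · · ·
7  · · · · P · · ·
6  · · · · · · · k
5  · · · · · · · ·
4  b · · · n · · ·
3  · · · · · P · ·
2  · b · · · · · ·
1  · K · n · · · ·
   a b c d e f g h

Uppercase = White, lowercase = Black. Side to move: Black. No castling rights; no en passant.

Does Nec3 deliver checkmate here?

After Nec3: white king on b1; in check: yes, from the black knight on c3.
King squares — a1: attacked by Bb2; c1: attacked by Bb2; a2: attacked by Nc3; b2: attacked by Nd1; c2: attacked by Ba4.
White has no legal moves → checkmate.

yes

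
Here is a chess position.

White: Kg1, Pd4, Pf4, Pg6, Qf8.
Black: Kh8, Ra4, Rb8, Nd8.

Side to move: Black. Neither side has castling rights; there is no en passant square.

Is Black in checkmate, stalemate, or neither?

checkmate

Black to move; black king on h8.
In check: yes, from the white queen on f8.
King squares — g7: attacked by Qf8; h7: attacked by Pg6; g8: attacked by Qf8.
Legal moves for Black: none.
In check with no legal moves → checkmate.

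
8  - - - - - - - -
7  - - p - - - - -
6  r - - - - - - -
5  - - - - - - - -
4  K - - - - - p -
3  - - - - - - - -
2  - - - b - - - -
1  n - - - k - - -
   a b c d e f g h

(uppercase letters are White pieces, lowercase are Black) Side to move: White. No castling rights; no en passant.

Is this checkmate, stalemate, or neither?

White to move; white king on a4.
In check: yes, from the black rook on a6.
Legal moves for White: Kb5.
White is in check but has 1 legal move → neither.

neither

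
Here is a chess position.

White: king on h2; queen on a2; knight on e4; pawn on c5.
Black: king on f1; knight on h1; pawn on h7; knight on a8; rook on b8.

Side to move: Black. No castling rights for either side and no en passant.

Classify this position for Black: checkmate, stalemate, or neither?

neither

Black to move; black king on f1.
In check: no.
Legal moves for Black include: Rh8, Rg8, Rf8, Re8, Rd8, Rc8, Rb7, Rb6, Rb5, Rb4, Rb3, Rb2+, Rb1, Nc7, Nb6, Ng3, Nf2, Ke1, ... (list truncated; more exist).
Black has legal moves and is not in check → neither.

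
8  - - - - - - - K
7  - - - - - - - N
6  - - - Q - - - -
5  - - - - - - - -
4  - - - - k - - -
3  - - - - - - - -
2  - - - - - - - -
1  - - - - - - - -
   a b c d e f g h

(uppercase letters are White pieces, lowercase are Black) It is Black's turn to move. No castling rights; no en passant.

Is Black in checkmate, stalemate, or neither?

Black to move; black king on e4.
In check: no.
Legal moves for Black: Kf5, Kf3, Ke3.
Black has 3 legal moves and is not in check → neither.

neither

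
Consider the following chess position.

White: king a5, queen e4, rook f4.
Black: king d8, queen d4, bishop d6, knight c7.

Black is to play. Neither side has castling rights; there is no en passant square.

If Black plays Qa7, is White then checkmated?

After Qa7: white king on a5; in check: yes, from the black queen on a7.
King squares — a4: attacked by Qa7; b4: attacked by Bd6; b5: attacked by Nc7; a6: attacked by Qa7; b6: attacked by Qa7.
White has no legal moves → checkmate.

yes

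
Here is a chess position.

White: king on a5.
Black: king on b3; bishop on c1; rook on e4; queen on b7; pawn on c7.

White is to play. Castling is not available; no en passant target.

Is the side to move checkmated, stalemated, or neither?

White to move; white king on a5.
In check: no.
King squares — a4: attacked by Kb3; b4: attacked by Kb3; b5: attacked by Qb7; a6: attacked by Qb7; b6: attacked by Qb7.
Legal moves for White: none.
Not in check and no legal moves → stalemate.

stalemate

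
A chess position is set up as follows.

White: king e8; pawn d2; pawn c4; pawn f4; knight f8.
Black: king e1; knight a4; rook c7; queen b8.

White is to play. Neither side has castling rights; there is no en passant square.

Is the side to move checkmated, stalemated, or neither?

White to move; white king on e8.
In check: yes, from the black queen on b8.
King squares — d7: attacked by Rc7; e7: attacked by Rc7; f7: attacked by Rc7; d8: attacked by Qb8; f8: own knight.
Legal moves for White: none.
In check with no legal moves → checkmate.

checkmate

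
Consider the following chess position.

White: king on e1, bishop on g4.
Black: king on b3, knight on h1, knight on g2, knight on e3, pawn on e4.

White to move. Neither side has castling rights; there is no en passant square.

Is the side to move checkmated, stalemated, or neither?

White to move; white king on e1.
In check: yes, from the black knight on g2.
King squares — d1: attacked by Ne3; f1: attacked by Ne3; d2: available; e2: available; f2: attacked by Nh1.
Legal moves for White: Ke2, Kd2.
White is in check but has 2 legal moves → neither.

neither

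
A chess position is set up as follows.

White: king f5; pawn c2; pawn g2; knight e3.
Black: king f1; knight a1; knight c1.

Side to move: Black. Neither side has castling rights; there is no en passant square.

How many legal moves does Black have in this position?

Black to move; king on f1.
In check: yes, from the white knight on e3.
Legal moves: Kf2, Ke2, Kg1, Ke1.
Count: 4.

4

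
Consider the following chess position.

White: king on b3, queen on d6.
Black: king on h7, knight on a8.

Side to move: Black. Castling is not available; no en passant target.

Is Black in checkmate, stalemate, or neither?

neither

Black to move; black king on h7.
In check: no.
Legal moves for Black: Nc7, Nb6, Kh8, Kg8, Kg7.
Black has 5 legal moves and is not in check → neither.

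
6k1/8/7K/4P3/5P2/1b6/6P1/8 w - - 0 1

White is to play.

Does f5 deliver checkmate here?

After f5: black king on g8; in check: no.
Black is not in check, so this cannot be checkmate.

no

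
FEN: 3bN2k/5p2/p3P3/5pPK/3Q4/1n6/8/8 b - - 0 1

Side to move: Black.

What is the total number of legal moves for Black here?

5

Black to move; king on h8.
In check: yes, from the white queen on d4.
Legal moves: Kg8, Kh7, Bf6, Nxd4, f6.
Count: 5.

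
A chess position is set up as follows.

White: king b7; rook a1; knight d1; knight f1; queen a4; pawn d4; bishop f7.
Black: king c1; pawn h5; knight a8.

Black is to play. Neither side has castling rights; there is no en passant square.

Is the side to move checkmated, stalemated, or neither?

checkmate

Black to move; black king on c1.
In check: yes, from the white rook on a1.
King squares — b1: attacked by Ra1; d1: attacked by Ra1; b2: attacked by Nd1; c2: attacked by Qa4; d2: attacked by Nf1.
Legal moves for Black: none.
In check with no legal moves → checkmate.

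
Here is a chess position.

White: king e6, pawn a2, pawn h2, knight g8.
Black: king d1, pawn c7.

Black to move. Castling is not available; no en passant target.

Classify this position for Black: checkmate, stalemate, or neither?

neither

Black to move; black king on d1.
In check: no.
Legal moves for Black: Ke2, Kd2, Kc2, Ke1, Kc1, c6, c5.
Black has 7 legal moves and is not in check → neither.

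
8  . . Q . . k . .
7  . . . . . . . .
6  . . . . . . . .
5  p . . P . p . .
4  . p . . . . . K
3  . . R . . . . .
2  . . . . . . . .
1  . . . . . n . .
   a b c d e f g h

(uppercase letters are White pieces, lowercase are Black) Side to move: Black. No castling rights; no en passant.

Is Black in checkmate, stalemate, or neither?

neither

Black to move; black king on f8.
In check: yes, from the white queen on c8.
King squares — e7: available; f7: available; g7: available; e8: attacked by Qc8; g8: attacked by Qc8.
Legal moves for Black: Kg7, Kf7, Ke7.
Black is in check but has 3 legal moves → neither.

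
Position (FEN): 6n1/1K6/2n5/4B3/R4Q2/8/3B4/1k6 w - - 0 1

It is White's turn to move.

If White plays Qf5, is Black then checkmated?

yes

After Qf5: black king on b1; in check: yes, from the white queen on f5.
King squares — a1: attacked by Ra4; c1: attacked by Bd2; a2: attacked by Ra4; b2: attacked by Be5; c2: attacked by Qf5.
Black has no legal moves → checkmate.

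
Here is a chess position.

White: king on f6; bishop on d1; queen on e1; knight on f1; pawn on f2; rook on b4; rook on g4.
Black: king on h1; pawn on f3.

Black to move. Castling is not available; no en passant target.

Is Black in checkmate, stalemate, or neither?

stalemate

Black to move; black king on h1.
In check: no.
King squares — g1: attacked by Rg4; g2: attacked by Rg4; h2: attacked by Nf1.
Legal moves for Black: none.
Not in check and no legal moves → stalemate.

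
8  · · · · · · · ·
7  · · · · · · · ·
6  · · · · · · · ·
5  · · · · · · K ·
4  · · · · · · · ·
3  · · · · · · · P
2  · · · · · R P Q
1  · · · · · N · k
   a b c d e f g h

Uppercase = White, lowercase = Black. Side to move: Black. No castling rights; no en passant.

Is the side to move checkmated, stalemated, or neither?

checkmate

Black to move; black king on h1.
In check: yes, from the white queen on h2.
King squares — g1: attacked by Qh2; g2: attacked by Rf2; h2: attacked by Nf1.
Legal moves for Black: none.
In check with no legal moves → checkmate.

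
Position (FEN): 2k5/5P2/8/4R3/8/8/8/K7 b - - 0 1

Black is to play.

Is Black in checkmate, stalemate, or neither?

Black to move; black king on c8.
In check: no.
Legal moves for Black: Kd8, Kb8, Kd7, Kc7, Kb7.
Black has 5 legal moves and is not in check → neither.

neither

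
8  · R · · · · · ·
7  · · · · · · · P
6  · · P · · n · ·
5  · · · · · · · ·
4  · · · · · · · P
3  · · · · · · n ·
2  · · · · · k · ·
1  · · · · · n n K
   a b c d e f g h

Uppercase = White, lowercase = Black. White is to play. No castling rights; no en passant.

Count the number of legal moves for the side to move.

0

White to move; king on h1.
In check: yes, from the black knight on g3.
Legal moves: none.
Count: 0.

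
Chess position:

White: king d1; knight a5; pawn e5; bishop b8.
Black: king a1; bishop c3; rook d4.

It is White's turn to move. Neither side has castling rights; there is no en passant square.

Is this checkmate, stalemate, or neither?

neither

White to move; white king on d1.
In check: yes, from the black rook on d4.
King squares — c1: available; e1: attacked by Bc3; c2: available; d2: attacked by Bc3; e2: available.
Legal moves for White: Ke2, Kc2, Kc1.
White is in check but has 3 legal moves → neither.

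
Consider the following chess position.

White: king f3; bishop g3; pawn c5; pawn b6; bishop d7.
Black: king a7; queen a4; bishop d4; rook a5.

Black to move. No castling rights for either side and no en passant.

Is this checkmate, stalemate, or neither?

neither

Black to move; black king on a7.
In check: yes, from the white pawn on b6.
Legal moves for Black: Ka8, Kb7, Ka6.
Black is in check but has 3 legal moves → neither.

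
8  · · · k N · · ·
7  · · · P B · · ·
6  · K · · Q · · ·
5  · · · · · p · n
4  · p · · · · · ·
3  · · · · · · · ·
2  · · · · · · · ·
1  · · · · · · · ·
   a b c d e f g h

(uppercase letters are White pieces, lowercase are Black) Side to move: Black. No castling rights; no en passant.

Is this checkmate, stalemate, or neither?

Black to move; black king on d8.
In check: yes, from the white bishop on e7.
King squares — c7: attacked by Kb6; d7: attacked by Qe6; e7: attacked by Qe6; c8: attacked by Pd7; e8: attacked by Pd7.
Legal moves for Black: none.
In check with no legal moves → checkmate.

checkmate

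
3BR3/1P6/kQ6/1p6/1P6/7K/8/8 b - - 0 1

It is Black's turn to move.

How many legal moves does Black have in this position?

0

Black to move; king on a6.
In check: yes, from the white queen on b6.
Legal moves: none.
Count: 0.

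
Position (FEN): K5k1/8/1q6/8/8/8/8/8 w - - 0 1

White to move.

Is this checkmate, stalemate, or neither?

stalemate

White to move; white king on a8.
In check: no.
King squares — a7: attacked by Qb6; b7: attacked by Qb6; b8: attacked by Qb6.
Legal moves for White: none.
Not in check and no legal moves → stalemate.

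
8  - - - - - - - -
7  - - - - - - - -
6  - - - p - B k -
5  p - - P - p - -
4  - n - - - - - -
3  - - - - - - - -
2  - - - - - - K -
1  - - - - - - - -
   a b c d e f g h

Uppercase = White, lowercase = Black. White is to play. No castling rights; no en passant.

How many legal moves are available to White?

White to move; king on g2.
In check: no.
Legal moves: Bh8, Bd8, Bg7, Be7, Bg5, Be5, Bh4, Bd4, Bc3, Bb2, Ba1, Kh3, Kg3, Kf3, Kh2, Kf2, Kh1, Kg1, Kf1.
Count: 19.

19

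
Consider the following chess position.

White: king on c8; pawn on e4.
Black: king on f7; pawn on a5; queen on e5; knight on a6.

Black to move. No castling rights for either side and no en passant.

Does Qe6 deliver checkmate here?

no

After Qe6: white king on c8; in check: yes, from the black queen on e6.
White has 2 legal replies: Kd8, Kb7.
In check but a legal move exists → not checkmate.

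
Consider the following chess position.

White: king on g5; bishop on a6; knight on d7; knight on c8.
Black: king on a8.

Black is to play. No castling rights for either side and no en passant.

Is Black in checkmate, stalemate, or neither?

stalemate

Black to move; black king on a8.
In check: no.
King squares — a7: attacked by Nc8; b7: attacked by Ba6; b8: attacked by Nd7.
Legal moves for Black: none.
Not in check and no legal moves → stalemate.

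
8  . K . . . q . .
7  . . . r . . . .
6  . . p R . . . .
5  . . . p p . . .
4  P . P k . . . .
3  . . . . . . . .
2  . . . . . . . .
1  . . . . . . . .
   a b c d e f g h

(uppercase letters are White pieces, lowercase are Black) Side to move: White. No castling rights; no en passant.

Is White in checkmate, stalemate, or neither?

checkmate

White to move; white king on b8.
In check: yes, from the black queen on f8.
King squares — a7: attacked by Rd7; b7: attacked by Rd7; c7: attacked by Rd7; a8: attacked by Qf8; c8: attacked by Qf8.
Legal moves for White: none.
In check with no legal moves → checkmate.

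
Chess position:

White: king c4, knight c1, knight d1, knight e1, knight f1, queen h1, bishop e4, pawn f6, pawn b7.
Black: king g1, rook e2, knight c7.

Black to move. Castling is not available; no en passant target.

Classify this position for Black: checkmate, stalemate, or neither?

Black to move; black king on g1.
In check: yes, from the white queen on h1.
King squares — f1: attacked by Qh1; h1: attacked by Be4; f2: attacked by Nd1; g2: attacked by Ne1; h2: attacked by Nf1.
Legal moves for Black: none.
In check with no legal moves → checkmate.

checkmate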